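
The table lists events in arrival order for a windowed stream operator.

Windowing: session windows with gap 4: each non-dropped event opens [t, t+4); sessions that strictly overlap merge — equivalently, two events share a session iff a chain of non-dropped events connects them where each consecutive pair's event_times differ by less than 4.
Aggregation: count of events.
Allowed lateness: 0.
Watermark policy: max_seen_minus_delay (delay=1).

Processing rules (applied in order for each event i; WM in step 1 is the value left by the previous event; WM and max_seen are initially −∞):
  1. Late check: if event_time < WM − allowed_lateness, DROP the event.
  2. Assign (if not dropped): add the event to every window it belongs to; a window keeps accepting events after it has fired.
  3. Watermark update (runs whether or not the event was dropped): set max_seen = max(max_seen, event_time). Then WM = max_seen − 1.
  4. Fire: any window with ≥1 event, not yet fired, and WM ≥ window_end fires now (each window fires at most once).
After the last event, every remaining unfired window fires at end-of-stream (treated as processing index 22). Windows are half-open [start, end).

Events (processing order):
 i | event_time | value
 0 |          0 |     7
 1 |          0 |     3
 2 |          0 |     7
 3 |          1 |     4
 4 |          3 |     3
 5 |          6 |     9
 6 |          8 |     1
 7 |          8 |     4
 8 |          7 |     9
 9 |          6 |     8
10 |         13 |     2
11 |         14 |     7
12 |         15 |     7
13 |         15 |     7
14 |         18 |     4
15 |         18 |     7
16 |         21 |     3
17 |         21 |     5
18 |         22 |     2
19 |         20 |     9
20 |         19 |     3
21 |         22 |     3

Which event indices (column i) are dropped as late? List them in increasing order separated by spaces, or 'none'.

9 19 20

i=0 t=0 v=7: → [0,4); WM=-1
i=1 t=0 v=3: → [0,4); WM=-1
i=2 t=0 v=7: → [0,4); WM=-1
i=3 t=1 v=4: → [0,5); WM=0
i=4 t=3 v=3: → [0,7); WM=2
i=5 t=6 v=9: → [0,10); WM=5
i=6 t=8 v=1: → [0,12); WM=7
i=7 t=8 v=4: → [0,12); WM=7
i=8 t=7 v=9: → [0,12); WM=7
i=9 t=6 v=8: DROP (t<7-0); WM=7
i=10 t=13 v=2: → [13,17); WM=12
i=11 t=14 v=7: → [13,18); WM=13
i=12 t=15 v=7: → [13,19); WM=14
i=13 t=15 v=7: → [13,19); WM=14
i=14 t=18 v=4: → [13,22); WM=17
i=15 t=18 v=7: → [13,22); WM=17
i=16 t=21 v=3: → [13,25); WM=20
i=17 t=21 v=5: → [13,25); WM=20
i=18 t=22 v=2: → [13,26); WM=21
i=19 t=20 v=9: DROP (t<21-0); WM=21
i=20 t=19 v=3: DROP (t<21-0); WM=21
i=21 t=22 v=3: → [13,26); WM=21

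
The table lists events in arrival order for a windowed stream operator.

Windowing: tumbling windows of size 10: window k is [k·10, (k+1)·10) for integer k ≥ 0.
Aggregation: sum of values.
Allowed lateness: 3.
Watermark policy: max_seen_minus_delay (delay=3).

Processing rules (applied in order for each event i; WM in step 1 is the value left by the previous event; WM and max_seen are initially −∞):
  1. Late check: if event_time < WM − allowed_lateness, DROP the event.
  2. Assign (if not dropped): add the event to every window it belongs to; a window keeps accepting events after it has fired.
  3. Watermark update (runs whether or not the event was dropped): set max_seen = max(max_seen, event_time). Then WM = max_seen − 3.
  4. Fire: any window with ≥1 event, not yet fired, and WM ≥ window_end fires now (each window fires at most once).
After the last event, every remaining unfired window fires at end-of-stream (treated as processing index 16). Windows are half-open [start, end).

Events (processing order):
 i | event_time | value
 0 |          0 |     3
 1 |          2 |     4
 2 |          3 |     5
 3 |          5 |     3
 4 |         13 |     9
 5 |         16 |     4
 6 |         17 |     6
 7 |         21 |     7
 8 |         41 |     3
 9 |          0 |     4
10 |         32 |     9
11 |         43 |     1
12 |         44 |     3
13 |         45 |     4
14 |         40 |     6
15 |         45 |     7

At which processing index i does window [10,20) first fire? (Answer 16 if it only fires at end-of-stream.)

i=0 t=0 v=3: → [0,10); WM=-3
i=1 t=2 v=4: → [0,10); WM=-1
i=2 t=3 v=5: → [0,10); WM=0
i=3 t=5 v=3: → [0,10); WM=2
i=4 t=13 v=9: → [10,20); WM=10; [0,10) fires=15
i=5 t=16 v=4: → [10,20); WM=13
i=6 t=17 v=6: → [10,20); WM=14
i=7 t=21 v=7: → [20,30); WM=18
i=8 t=41 v=3: → [40,50); WM=38; [10,20) fires=19 [20,30) fires=7
i=9 t=0 v=4: DROP (t<38-3); WM=38
i=10 t=32 v=9: DROP (t<38-3); WM=38
i=11 t=43 v=1: → [40,50); WM=40
i=12 t=44 v=3: → [40,50); WM=41
i=13 t=45 v=4: → [40,50); WM=42
i=14 t=40 v=6: → [40,50); WM=42
i=15 t=45 v=7: → [40,50); WM=42

8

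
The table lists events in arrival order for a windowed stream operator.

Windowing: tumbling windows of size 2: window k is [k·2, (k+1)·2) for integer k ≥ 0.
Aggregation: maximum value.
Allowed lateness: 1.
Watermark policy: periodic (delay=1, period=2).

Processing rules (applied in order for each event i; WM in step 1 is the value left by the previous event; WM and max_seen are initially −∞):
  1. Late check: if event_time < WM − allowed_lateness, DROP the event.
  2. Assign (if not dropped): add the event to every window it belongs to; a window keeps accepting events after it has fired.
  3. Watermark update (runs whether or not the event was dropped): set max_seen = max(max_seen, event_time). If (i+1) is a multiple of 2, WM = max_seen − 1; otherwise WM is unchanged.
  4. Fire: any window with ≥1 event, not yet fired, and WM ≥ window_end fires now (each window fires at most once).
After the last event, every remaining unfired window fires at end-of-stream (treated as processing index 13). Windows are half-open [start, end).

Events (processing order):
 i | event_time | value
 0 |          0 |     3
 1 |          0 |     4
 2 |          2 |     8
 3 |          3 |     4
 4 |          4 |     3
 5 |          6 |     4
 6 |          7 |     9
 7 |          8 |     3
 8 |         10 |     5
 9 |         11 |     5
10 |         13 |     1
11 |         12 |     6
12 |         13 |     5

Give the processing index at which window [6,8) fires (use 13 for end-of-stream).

9

i=0 t=0 v=3: → [0,2); WM=−∞
i=1 t=0 v=4: → [0,2); WM=-1
i=2 t=2 v=8: → [2,4); WM=-1
i=3 t=3 v=4: → [2,4); WM=2; [0,2) fires=4
i=4 t=4 v=3: → [4,6); WM=2
i=5 t=6 v=4: → [6,8); WM=5; [2,4) fires=8
i=6 t=7 v=9: → [6,8); WM=5
i=7 t=8 v=3: → [8,10); WM=7; [4,6) fires=3
i=8 t=10 v=5: → [10,12); WM=7
i=9 t=11 v=5: → [10,12); WM=10; [6,8) fires=9 [8,10) fires=3
i=10 t=13 v=1: → [12,14); WM=10
i=11 t=12 v=6: → [12,14); WM=12; [10,12) fires=5
i=12 t=13 v=5: → [12,14); WM=12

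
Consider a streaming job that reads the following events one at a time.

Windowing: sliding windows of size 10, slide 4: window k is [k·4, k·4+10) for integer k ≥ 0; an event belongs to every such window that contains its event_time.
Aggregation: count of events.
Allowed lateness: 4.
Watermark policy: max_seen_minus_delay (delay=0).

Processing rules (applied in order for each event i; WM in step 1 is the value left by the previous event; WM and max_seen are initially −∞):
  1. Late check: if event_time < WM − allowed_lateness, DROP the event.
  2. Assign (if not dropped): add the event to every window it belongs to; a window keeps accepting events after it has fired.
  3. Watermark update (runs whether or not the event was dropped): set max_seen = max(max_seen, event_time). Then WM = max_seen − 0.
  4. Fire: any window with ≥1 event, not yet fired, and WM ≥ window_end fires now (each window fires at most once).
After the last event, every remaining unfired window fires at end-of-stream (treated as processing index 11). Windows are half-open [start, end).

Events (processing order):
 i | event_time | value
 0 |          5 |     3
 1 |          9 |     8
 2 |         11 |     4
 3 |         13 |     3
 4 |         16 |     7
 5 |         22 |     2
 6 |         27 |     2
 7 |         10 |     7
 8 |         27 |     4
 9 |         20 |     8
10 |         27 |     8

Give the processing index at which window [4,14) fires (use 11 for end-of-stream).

i=0 t=5 v=3: → [4,14),[0,10); WM=5
i=1 t=9 v=8: → [8,18),[4,14),[0,10); WM=9
i=2 t=11 v=4: → [8,18),[4,14); WM=11; [0,10) fires=2
i=3 t=13 v=3: → [12,22),[8,18),[4,14); WM=13
i=4 t=16 v=7: → [16,26),[12,22),[8,18); WM=16; [4,14) fires=4
i=5 t=22 v=2: → [20,30),[16,26); WM=22; [8,18) fires=4 [12,22) fires=2
i=6 t=27 v=2: → [24,34),[20,30); WM=27; [16,26) fires=2
i=7 t=10 v=7: DROP (t<27-4); WM=27
i=8 t=27 v=4: → [24,34),[20,30); WM=27
i=9 t=20 v=8: DROP (t<27-4); WM=27
i=10 t=27 v=8: → [24,34),[20,30); WM=27

4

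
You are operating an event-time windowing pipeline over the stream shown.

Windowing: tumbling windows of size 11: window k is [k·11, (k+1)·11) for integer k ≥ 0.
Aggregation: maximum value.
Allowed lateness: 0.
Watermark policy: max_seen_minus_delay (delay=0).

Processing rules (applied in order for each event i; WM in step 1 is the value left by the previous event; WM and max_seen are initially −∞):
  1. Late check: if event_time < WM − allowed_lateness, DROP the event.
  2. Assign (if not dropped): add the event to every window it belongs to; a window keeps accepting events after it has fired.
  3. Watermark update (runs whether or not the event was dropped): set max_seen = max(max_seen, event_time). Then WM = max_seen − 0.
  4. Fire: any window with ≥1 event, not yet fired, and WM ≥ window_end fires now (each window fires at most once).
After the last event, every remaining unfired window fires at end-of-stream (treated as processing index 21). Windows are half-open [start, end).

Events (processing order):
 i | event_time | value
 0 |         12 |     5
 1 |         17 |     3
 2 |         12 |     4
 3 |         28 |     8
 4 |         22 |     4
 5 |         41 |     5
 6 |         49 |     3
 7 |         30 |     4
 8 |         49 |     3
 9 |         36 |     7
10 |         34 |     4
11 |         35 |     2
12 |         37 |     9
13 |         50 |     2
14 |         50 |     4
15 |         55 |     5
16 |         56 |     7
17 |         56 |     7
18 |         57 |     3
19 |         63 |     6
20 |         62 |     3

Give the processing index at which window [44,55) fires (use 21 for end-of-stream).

i=0 t=12 v=5: → [11,22); WM=12
i=1 t=17 v=3: → [11,22); WM=17
i=2 t=12 v=4: DROP (t<17-0); WM=17
i=3 t=28 v=8: → [22,33); WM=28; [11,22) fires=5
i=4 t=22 v=4: DROP (t<28-0); WM=28
i=5 t=41 v=5: → [33,44); WM=41; [22,33) fires=8
i=6 t=49 v=3: → [44,55); WM=49; [33,44) fires=5
i=7 t=30 v=4: DROP (t<49-0); WM=49
i=8 t=49 v=3: → [44,55); WM=49
i=9 t=36 v=7: DROP (t<49-0); WM=49
i=10 t=34 v=4: DROP (t<49-0); WM=49
i=11 t=35 v=2: DROP (t<49-0); WM=49
i=12 t=37 v=9: DROP (t<49-0); WM=49
i=13 t=50 v=2: → [44,55); WM=50
i=14 t=50 v=4: → [44,55); WM=50
i=15 t=55 v=5: → [55,66); WM=55; [44,55) fires=4
i=16 t=56 v=7: → [55,66); WM=56
i=17 t=56 v=7: → [55,66); WM=56
i=18 t=57 v=3: → [55,66); WM=57
i=19 t=63 v=6: → [55,66); WM=63
i=20 t=62 v=3: DROP (t<63-0); WM=63

15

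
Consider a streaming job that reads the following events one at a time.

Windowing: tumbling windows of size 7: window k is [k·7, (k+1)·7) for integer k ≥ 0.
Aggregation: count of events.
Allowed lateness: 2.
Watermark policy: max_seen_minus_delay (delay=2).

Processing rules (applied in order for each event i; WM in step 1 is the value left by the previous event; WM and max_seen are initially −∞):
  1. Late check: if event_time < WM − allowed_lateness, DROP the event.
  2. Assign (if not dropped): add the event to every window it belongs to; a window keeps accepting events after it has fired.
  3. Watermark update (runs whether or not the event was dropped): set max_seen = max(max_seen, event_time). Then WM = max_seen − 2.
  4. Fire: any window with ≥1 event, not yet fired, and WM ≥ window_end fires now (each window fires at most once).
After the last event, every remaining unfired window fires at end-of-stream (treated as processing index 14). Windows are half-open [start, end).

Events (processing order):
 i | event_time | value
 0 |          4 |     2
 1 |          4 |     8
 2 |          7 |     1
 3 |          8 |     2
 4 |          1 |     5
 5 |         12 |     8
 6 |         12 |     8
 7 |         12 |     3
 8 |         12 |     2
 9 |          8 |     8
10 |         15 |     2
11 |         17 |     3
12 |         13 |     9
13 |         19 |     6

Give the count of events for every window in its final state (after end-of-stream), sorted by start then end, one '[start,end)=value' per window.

i=0 t=4 v=2: → [0,7); WM=2
i=1 t=4 v=8: → [0,7); WM=2
i=2 t=7 v=1: → [7,14); WM=5
i=3 t=8 v=2: → [7,14); WM=6
i=4 t=1 v=5: DROP (t<6-2); WM=6
i=5 t=12 v=8: → [7,14); WM=10; [0,7) fires=2
i=6 t=12 v=8: → [7,14); WM=10
i=7 t=12 v=3: → [7,14); WM=10
i=8 t=12 v=2: → [7,14); WM=10
i=9 t=8 v=8: → [7,14); WM=10
i=10 t=15 v=2: → [14,21); WM=13
i=11 t=17 v=3: → [14,21); WM=15; [7,14) fires=7
i=12 t=13 v=9: → [7,14); WM=15
i=13 t=19 v=6: → [14,21); WM=17

[0,7)=2 [7,14)=8 [14,21)=3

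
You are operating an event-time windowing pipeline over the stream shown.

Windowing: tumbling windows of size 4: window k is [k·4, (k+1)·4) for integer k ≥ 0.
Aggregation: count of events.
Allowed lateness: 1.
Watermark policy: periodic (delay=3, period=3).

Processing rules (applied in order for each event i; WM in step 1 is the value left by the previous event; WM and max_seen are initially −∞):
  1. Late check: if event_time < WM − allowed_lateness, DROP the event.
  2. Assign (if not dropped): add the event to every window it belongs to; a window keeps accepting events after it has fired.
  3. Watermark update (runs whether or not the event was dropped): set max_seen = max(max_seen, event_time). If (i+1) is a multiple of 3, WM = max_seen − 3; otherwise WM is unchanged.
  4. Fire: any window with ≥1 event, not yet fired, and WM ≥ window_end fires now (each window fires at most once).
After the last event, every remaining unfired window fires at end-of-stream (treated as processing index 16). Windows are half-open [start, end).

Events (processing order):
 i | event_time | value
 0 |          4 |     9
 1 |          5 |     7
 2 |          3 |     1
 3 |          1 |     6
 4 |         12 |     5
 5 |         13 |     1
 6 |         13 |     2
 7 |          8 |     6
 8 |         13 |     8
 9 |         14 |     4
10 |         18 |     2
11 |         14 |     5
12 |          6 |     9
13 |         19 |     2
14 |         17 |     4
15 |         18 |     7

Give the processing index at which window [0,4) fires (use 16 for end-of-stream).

5

i=0 t=4 v=9: → [4,8); WM=−∞
i=1 t=5 v=7: → [4,8); WM=−∞
i=2 t=3 v=1: → [0,4); WM=2
i=3 t=1 v=6: → [0,4); WM=2
i=4 t=12 v=5: → [12,16); WM=2
i=5 t=13 v=1: → [12,16); WM=10; [0,4) fires=2 [4,8) fires=2
i=6 t=13 v=2: → [12,16); WM=10
i=7 t=8 v=6: DROP (t<10-1); WM=10
i=8 t=13 v=8: → [12,16); WM=10
i=9 t=14 v=4: → [12,16); WM=10
i=10 t=18 v=2: → [16,20); WM=10
i=11 t=14 v=5: → [12,16); WM=15
i=12 t=6 v=9: DROP (t<15-1); WM=15
i=13 t=19 v=2: → [16,20); WM=15
i=14 t=17 v=4: → [16,20); WM=16; [12,16) fires=6
i=15 t=18 v=7: → [16,20); WM=16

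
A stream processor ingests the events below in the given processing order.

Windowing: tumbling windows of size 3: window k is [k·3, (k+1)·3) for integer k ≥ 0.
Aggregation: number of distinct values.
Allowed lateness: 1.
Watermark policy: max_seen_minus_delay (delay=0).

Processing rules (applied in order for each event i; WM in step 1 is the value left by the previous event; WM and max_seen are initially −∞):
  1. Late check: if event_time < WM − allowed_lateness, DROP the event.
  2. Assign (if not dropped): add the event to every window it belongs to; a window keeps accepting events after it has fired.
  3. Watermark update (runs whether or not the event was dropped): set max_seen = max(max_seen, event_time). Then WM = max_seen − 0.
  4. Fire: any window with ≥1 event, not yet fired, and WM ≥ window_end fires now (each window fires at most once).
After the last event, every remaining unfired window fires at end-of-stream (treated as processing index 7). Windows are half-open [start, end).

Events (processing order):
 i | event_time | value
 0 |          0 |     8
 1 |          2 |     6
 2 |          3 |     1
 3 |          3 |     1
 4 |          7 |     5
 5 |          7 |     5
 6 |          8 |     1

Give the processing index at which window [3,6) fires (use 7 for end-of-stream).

4

i=0 t=0 v=8: → [0,3); WM=0
i=1 t=2 v=6: → [0,3); WM=2
i=2 t=3 v=1: → [3,6); WM=3; [0,3) fires=2
i=3 t=3 v=1: → [3,6); WM=3
i=4 t=7 v=5: → [6,9); WM=7; [3,6) fires=1
i=5 t=7 v=5: → [6,9); WM=7
i=6 t=8 v=1: → [6,9); WM=8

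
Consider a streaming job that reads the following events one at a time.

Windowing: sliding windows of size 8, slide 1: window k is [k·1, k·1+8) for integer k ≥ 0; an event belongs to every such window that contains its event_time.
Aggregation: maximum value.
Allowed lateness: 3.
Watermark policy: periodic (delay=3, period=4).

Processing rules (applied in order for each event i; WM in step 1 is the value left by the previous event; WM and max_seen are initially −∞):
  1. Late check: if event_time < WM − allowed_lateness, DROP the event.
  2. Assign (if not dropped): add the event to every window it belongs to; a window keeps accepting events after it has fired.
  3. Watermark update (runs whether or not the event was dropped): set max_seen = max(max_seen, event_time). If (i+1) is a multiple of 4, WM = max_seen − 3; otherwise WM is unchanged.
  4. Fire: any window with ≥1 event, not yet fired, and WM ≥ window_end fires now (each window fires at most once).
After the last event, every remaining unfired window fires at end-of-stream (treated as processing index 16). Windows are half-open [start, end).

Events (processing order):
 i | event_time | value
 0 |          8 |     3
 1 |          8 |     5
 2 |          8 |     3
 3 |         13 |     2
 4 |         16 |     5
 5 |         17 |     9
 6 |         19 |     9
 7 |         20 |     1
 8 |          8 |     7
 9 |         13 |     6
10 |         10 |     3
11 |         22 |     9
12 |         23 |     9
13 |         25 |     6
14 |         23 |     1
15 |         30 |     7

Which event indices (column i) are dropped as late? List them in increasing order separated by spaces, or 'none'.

8 9 10

i=0 t=8 v=3: → [8,16),[7,15),[6,14),[5,13),[4,12),[3,11),[2,10),[1,9); WM=−∞
i=1 t=8 v=5: → [8,16),[7,15),[6,14),[5,13),[4,12),[3,11),[2,10),[1,9); WM=−∞
i=2 t=8 v=3: → [8,16),[7,15),[6,14),[5,13),[4,12),[3,11),[2,10),[1,9); WM=−∞
i=3 t=13 v=2: → [13,21),[12,20),[11,19),[10,18),[9,17),[8,16),[7,15),[6,14); WM=10; [1,9) fires=5 [2,10) fires=5
i=4 t=16 v=5: → [16,24),[15,23),[14,22),[13,21),[12,20),[11,19),[10,18),[9,17); WM=10
i=5 t=17 v=9: → [17,25),[16,24),[15,23),[14,22),[13,21),[12,20),[11,19),[10,18); WM=10
i=6 t=19 v=9: → [19,27),[18,26),[17,25),[16,24),[15,23),[14,22),[13,21),[12,20); WM=10
i=7 t=20 v=1: → [20,28),[19,27),[18,26),[17,25),[16,24),[15,23),[14,22),[13,21); WM=17; [3,11) fires=5 [4,12) fires=5 [5,13) fires=5 [6,14) fires=5 [7,15) fires=5 [8,16) fires=5 [9,17) fires=5
i=8 t=8 v=7: DROP (t<17-3); WM=17
i=9 t=13 v=6: DROP (t<17-3); WM=17
i=10 t=10 v=3: DROP (t<17-3); WM=17
i=11 t=22 v=9: → [22,30),[21,29),[20,28),[19,27),[18,26),[17,25),[16,24),[15,23); WM=19; [10,18) fires=9 [11,19) fires=9
i=12 t=23 v=9: → [23,31),[22,30),[21,29),[20,28),[19,27),[18,26),[17,25),[16,24); WM=19
i=13 t=25 v=6: → [25,33),[24,32),[23,31),[22,30),[21,29),[20,28),[19,27),[18,26); WM=19
i=14 t=23 v=1: → [23,31),[22,30),[21,29),[20,28),[19,27),[18,26),[17,25),[16,24); WM=19
i=15 t=30 v=7: → [30,38),[29,37),[28,36),[27,35),[26,34),[25,33),[24,32),[23,31); WM=27; [12,20) fires=9 [13,21) fires=9 [14,22) fires=9 [15,23) fires=9 [16,24) fires=9 [17,25) fires=9 [18,26) fires=9 [19,27) fires=9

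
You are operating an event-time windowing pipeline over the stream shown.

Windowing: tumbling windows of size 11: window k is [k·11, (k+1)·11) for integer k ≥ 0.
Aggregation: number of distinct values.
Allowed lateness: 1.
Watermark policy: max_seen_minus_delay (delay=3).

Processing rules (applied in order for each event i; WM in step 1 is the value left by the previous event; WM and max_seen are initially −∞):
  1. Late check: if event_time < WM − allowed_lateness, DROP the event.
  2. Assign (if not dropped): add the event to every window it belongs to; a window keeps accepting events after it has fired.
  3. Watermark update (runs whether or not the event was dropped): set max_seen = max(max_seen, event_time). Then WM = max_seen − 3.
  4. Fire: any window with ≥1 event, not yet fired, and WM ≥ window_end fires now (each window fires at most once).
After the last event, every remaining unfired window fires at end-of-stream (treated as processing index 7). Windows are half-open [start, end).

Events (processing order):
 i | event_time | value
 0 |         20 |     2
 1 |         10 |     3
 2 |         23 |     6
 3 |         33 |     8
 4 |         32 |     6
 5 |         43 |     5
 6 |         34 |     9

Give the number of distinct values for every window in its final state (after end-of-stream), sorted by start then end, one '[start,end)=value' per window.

i=0 t=20 v=2: → [11,22); WM=17
i=1 t=10 v=3: DROP (t<17-1); WM=17
i=2 t=23 v=6: → [22,33); WM=20
i=3 t=33 v=8: → [33,44); WM=30; [11,22) fires=1
i=4 t=32 v=6: → [22,33); WM=30
i=5 t=43 v=5: → [33,44); WM=40; [22,33) fires=1
i=6 t=34 v=9: DROP (t<40-1); WM=40

[11,22)=1 [22,33)=1 [33,44)=2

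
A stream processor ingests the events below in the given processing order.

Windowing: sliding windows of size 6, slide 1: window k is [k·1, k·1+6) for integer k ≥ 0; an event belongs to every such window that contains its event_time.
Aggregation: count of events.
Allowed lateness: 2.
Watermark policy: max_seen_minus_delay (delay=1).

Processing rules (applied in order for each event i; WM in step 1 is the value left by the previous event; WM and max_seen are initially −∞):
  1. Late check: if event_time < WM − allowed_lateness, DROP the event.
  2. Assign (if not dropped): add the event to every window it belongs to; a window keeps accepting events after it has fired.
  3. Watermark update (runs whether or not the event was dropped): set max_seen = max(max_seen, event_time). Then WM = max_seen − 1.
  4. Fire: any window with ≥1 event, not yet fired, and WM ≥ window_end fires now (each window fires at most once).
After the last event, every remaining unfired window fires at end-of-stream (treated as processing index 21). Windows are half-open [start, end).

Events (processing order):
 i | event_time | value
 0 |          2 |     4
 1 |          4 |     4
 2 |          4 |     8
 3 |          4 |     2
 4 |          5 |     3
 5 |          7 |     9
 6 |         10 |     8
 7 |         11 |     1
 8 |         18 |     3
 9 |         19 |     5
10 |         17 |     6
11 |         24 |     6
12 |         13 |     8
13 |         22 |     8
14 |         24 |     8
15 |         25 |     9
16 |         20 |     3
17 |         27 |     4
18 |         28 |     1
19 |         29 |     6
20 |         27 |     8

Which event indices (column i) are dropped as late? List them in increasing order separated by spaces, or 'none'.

i=0 t=2 v=4: → [2,8),[1,7),[0,6); WM=1
i=1 t=4 v=4: → [4,10),[3,9),[2,8),[1,7),[0,6); WM=3
i=2 t=4 v=8: → [4,10),[3,9),[2,8),[1,7),[0,6); WM=3
i=3 t=4 v=2: → [4,10),[3,9),[2,8),[1,7),[0,6); WM=3
i=4 t=5 v=3: → [5,11),[4,10),[3,9),[2,8),[1,7),[0,6); WM=4
i=5 t=7 v=9: → [7,13),[6,12),[5,11),[4,10),[3,9),[2,8); WM=6; [0,6) fires=5
i=6 t=10 v=8: → [10,16),[9,15),[8,14),[7,13),[6,12),[5,11); WM=9; [1,7) fires=5 [2,8) fires=6 [3,9) fires=5
i=7 t=11 v=1: → [11,17),[10,16),[9,15),[8,14),[7,13),[6,12); WM=10; [4,10) fires=5
i=8 t=18 v=3: → [18,24),[17,23),[16,22),[15,21),[14,20),[13,19); WM=17; [5,11) fires=3 [6,12) fires=3 [7,13) fires=3 [8,14) fires=2 [9,15) fires=2 [10,16) fires=2 [11,17) fires=1
i=9 t=19 v=5: → [19,25),[18,24),[17,23),[16,22),[15,21),[14,20); WM=18
i=10 t=17 v=6: → [17,23),[16,22),[15,21),[14,20),[13,19),[12,18); WM=18; [12,18) fires=1
i=11 t=24 v=6: → [24,30),[23,29),[22,28),[21,27),[20,26),[19,25); WM=23; [13,19) fires=2 [14,20) fires=3 [15,21) fires=3 [16,22) fires=3 [17,23) fires=3
i=12 t=13 v=8: DROP (t<23-2); WM=23
i=13 t=22 v=8: → [22,28),[21,27),[20,26),[19,25),[18,24),[17,23); WM=23
i=14 t=24 v=8: → [24,30),[23,29),[22,28),[21,27),[20,26),[19,25); WM=23
i=15 t=25 v=9: → [25,31),[24,30),[23,29),[22,28),[21,27),[20,26); WM=24; [18,24) fires=3
i=16 t=20 v=3: DROP (t<24-2); WM=24
i=17 t=27 v=4: → [27,33),[26,32),[25,31),[24,30),[23,29),[22,28); WM=26; [19,25) fires=4 [20,26) fires=4
i=18 t=28 v=1: → [28,34),[27,33),[26,32),[25,31),[24,30),[23,29); WM=27; [21,27) fires=4
i=19 t=29 v=6: → [29,35),[28,34),[27,33),[26,32),[25,31),[24,30); WM=28; [22,28) fires=5
i=20 t=27 v=8: → [27,33),[26,32),[25,31),[24,30),[23,29),[22,28); WM=28

12 16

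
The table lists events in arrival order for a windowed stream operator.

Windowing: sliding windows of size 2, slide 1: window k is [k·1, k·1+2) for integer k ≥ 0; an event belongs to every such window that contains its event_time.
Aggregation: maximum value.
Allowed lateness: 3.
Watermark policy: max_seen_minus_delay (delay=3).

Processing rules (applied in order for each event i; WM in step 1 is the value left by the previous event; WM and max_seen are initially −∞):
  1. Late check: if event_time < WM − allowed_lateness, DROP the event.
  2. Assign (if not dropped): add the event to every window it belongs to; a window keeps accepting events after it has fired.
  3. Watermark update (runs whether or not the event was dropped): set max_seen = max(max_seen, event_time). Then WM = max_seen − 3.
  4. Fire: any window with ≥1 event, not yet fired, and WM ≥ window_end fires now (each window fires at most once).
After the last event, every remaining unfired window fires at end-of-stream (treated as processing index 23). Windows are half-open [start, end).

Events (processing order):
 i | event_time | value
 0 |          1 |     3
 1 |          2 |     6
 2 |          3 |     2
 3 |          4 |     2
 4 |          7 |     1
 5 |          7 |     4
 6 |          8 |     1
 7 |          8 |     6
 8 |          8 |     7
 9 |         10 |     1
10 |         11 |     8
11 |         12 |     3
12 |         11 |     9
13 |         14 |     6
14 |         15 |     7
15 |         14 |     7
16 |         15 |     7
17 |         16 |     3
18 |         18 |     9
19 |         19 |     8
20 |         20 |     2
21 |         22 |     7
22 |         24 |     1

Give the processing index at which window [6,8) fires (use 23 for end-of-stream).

i=0 t=1 v=3: → [1,3),[0,2); WM=-2
i=1 t=2 v=6: → [2,4),[1,3); WM=-1
i=2 t=3 v=2: → [3,5),[2,4); WM=0
i=3 t=4 v=2: → [4,6),[3,5); WM=1
i=4 t=7 v=1: → [7,9),[6,8); WM=4; [0,2) fires=3 [1,3) fires=6 [2,4) fires=6
i=5 t=7 v=4: → [7,9),[6,8); WM=4
i=6 t=8 v=1: → [8,10),[7,9); WM=5; [3,5) fires=2
i=7 t=8 v=6: → [8,10),[7,9); WM=5
i=8 t=8 v=7: → [8,10),[7,9); WM=5
i=9 t=10 v=1: → [10,12),[9,11); WM=7; [4,6) fires=2
i=10 t=11 v=8: → [11,13),[10,12); WM=8; [6,8) fires=4
i=11 t=12 v=3: → [12,14),[11,13); WM=9; [7,9) fires=7
i=12 t=11 v=9: → [11,13),[10,12); WM=9
i=13 t=14 v=6: → [14,16),[13,15); WM=11; [8,10) fires=7 [9,11) fires=1
i=14 t=15 v=7: → [15,17),[14,16); WM=12; [10,12) fires=9
i=15 t=14 v=7: → [14,16),[13,15); WM=12
i=16 t=15 v=7: → [15,17),[14,16); WM=12
i=17 t=16 v=3: → [16,18),[15,17); WM=13; [11,13) fires=9
i=18 t=18 v=9: → [18,20),[17,19); WM=15; [12,14) fires=3 [13,15) fires=7
i=19 t=19 v=8: → [19,21),[18,20); WM=16; [14,16) fires=7
i=20 t=20 v=2: → [20,22),[19,21); WM=17; [15,17) fires=7
i=21 t=22 v=7: → [22,24),[21,23); WM=19; [16,18) fires=3 [17,19) fires=9
i=22 t=24 v=1: → [24,26),[23,25); WM=21; [18,20) fires=9 [19,21) fires=8

10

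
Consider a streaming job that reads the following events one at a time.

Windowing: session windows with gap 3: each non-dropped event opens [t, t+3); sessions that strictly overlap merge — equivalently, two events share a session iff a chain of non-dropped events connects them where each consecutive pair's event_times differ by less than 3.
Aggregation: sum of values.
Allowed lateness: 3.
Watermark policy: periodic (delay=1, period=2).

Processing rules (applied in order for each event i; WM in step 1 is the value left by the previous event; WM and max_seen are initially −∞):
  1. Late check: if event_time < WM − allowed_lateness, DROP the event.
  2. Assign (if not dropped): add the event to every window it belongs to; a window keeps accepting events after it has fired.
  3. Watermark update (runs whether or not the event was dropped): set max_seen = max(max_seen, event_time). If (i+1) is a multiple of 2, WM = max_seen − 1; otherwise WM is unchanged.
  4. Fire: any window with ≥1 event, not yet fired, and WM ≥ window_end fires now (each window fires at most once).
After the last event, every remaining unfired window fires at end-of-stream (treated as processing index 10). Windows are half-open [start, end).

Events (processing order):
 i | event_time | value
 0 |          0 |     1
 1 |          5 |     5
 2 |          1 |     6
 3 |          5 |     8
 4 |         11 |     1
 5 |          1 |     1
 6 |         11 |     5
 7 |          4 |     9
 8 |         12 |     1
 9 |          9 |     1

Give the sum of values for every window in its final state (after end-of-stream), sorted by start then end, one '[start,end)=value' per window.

[0,4)=8 [5,8)=13 [9,15)=8

i=0 t=0 v=1: → [0,3); WM=−∞
i=1 t=5 v=5: → [5,8); WM=4
i=2 t=1 v=6: → [0,4); WM=4
i=3 t=5 v=8: → [5,8); WM=4
i=4 t=11 v=1: → [11,14); WM=4
i=5 t=1 v=1: → [0,4); WM=10
i=6 t=11 v=5: → [11,14); WM=10
i=7 t=4 v=9: DROP (t<10-3); WM=10
i=8 t=12 v=1: → [11,15); WM=10
i=9 t=9 v=1: → [9,15); WM=11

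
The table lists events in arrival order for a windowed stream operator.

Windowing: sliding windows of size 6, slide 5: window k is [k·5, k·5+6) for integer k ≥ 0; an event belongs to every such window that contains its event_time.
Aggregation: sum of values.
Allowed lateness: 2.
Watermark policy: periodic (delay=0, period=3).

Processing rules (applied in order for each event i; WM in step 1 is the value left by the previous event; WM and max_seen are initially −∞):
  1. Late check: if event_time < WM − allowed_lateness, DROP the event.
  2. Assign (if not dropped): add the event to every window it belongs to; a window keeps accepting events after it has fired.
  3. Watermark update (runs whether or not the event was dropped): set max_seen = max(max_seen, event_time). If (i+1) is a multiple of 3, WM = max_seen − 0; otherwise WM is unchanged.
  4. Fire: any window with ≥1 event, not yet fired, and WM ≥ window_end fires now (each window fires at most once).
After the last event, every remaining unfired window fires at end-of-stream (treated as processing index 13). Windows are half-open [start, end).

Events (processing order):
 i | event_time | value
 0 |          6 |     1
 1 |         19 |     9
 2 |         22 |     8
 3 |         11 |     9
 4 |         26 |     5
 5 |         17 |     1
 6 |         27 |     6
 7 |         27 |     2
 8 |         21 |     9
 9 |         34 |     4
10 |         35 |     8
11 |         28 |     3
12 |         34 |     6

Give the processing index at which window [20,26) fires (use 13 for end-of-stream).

5

i=0 t=6 v=1: → [5,11); WM=−∞
i=1 t=19 v=9: → [15,21); WM=−∞
i=2 t=22 v=8: → [20,26); WM=22; [5,11) fires=1 [15,21) fires=9
i=3 t=11 v=9: DROP (t<22-2); WM=22
i=4 t=26 v=5: → [25,31); WM=22
i=5 t=17 v=1: DROP (t<22-2); WM=26; [20,26) fires=8
i=6 t=27 v=6: → [25,31); WM=26
i=7 t=27 v=2: → [25,31); WM=26
i=8 t=21 v=9: DROP (t<26-2); WM=27
i=9 t=34 v=4: → [30,36); WM=27
i=10 t=35 v=8: → [35,41),[30,36); WM=27
i=11 t=28 v=3: → [25,31); WM=35; [25,31) fires=16
i=12 t=34 v=6: → [30,36); WM=35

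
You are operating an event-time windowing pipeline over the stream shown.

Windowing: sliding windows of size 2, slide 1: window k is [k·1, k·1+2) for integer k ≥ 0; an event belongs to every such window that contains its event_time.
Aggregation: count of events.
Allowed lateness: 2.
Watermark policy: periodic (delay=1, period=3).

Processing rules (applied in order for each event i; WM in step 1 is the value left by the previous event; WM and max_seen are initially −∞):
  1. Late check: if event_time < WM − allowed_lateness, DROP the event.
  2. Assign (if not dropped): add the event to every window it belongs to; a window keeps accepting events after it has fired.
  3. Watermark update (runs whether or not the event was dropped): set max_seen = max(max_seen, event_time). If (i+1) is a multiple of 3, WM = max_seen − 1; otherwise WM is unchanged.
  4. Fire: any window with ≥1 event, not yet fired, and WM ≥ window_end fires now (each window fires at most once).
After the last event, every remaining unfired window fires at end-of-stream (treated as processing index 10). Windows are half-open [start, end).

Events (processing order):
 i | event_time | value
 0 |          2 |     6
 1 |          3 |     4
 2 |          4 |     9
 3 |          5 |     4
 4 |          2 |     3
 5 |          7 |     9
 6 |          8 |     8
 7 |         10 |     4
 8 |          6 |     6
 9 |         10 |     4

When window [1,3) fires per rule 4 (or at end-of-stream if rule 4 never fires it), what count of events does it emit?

i=0 t=2 v=6: → [2,4),[1,3); WM=−∞
i=1 t=3 v=4: → [3,5),[2,4); WM=−∞
i=2 t=4 v=9: → [4,6),[3,5); WM=3; [1,3) fires=1
i=3 t=5 v=4: → [5,7),[4,6); WM=3
i=4 t=2 v=3: → [2,4),[1,3); WM=3
i=5 t=7 v=9: → [7,9),[6,8); WM=6; [2,4) fires=3 [3,5) fires=2 [4,6) fires=2
i=6 t=8 v=8: → [8,10),[7,9); WM=6
i=7 t=10 v=4: → [10,12),[9,11); WM=6
i=8 t=6 v=6: → [6,8),[5,7); WM=9; [5,7) fires=2 [6,8) fires=2 [7,9) fires=2
i=9 t=10 v=4: → [10,12),[9,11); WM=9

1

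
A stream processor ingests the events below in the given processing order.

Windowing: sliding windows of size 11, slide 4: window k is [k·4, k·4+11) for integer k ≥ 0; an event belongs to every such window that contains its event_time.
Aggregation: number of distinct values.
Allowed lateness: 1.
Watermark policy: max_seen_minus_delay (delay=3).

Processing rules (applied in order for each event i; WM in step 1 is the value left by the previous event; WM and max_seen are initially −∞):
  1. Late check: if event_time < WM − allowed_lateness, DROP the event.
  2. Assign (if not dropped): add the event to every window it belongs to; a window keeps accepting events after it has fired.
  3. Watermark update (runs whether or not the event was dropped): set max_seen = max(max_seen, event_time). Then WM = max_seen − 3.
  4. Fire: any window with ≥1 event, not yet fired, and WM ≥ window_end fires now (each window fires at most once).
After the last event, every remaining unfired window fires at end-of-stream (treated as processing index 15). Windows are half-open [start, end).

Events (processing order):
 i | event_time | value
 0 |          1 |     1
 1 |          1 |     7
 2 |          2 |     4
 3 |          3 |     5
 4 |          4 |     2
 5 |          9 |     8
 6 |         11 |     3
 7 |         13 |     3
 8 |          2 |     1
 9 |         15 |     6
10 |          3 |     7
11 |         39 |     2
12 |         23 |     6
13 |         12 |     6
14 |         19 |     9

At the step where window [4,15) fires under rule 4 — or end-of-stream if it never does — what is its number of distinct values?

i=0 t=1 v=1: → [0,11); WM=-2
i=1 t=1 v=7: → [0,11); WM=-2
i=2 t=2 v=4: → [0,11); WM=-1
i=3 t=3 v=5: → [0,11); WM=0
i=4 t=4 v=2: → [4,15),[0,11); WM=1
i=5 t=9 v=8: → [8,19),[4,15),[0,11); WM=6
i=6 t=11 v=3: → [8,19),[4,15); WM=8
i=7 t=13 v=3: → [12,23),[8,19),[4,15); WM=10
i=8 t=2 v=1: DROP (t<10-1); WM=10
i=9 t=15 v=6: → [12,23),[8,19); WM=12; [0,11) fires=6
i=10 t=3 v=7: DROP (t<12-1); WM=12
i=11 t=39 v=2: → [36,47),[32,43); WM=36; [4,15) fires=3 [8,19) fires=3 [12,23) fires=2
i=12 t=23 v=6: DROP (t<36-1); WM=36
i=13 t=12 v=6: DROP (t<36-1); WM=36
i=14 t=19 v=9: DROP (t<36-1); WM=36

3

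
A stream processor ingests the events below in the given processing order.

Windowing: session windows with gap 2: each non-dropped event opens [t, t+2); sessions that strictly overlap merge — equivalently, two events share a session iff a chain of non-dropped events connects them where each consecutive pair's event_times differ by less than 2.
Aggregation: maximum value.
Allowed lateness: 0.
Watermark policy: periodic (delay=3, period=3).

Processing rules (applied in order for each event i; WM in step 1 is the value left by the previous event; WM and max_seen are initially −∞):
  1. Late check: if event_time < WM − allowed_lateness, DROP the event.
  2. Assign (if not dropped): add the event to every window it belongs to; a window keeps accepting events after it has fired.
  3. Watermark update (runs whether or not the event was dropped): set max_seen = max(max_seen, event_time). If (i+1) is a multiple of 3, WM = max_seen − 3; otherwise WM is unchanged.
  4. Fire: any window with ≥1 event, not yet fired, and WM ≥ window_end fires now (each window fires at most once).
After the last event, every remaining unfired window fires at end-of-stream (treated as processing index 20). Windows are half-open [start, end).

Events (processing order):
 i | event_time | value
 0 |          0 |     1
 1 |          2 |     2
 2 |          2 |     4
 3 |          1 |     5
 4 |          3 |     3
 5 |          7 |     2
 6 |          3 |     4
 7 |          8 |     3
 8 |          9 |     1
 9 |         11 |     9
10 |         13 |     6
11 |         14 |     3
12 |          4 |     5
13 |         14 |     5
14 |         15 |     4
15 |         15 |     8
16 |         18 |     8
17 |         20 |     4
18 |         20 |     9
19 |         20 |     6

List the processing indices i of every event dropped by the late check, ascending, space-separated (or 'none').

6 12

i=0 t=0 v=1: → [0,2); WM=−∞
i=1 t=2 v=2: → [2,4); WM=−∞
i=2 t=2 v=4: → [2,4); WM=-1
i=3 t=1 v=5: → [0,4); WM=-1
i=4 t=3 v=3: → [0,5); WM=-1
i=5 t=7 v=2: → [7,9); WM=4
i=6 t=3 v=4: DROP (t<4-0); WM=4
i=7 t=8 v=3: → [7,10); WM=4
i=8 t=9 v=1: → [7,11); WM=6
i=9 t=11 v=9: → [11,13); WM=6
i=10 t=13 v=6: → [13,15); WM=6
i=11 t=14 v=3: → [13,16); WM=11
i=12 t=4 v=5: DROP (t<11-0); WM=11
i=13 t=14 v=5: → [13,16); WM=11
i=14 t=15 v=4: → [13,17); WM=12
i=15 t=15 v=8: → [13,17); WM=12
i=16 t=18 v=8: → [18,20); WM=12
i=17 t=20 v=4: → [20,22); WM=17
i=18 t=20 v=9: → [20,22); WM=17
i=19 t=20 v=6: → [20,22); WM=17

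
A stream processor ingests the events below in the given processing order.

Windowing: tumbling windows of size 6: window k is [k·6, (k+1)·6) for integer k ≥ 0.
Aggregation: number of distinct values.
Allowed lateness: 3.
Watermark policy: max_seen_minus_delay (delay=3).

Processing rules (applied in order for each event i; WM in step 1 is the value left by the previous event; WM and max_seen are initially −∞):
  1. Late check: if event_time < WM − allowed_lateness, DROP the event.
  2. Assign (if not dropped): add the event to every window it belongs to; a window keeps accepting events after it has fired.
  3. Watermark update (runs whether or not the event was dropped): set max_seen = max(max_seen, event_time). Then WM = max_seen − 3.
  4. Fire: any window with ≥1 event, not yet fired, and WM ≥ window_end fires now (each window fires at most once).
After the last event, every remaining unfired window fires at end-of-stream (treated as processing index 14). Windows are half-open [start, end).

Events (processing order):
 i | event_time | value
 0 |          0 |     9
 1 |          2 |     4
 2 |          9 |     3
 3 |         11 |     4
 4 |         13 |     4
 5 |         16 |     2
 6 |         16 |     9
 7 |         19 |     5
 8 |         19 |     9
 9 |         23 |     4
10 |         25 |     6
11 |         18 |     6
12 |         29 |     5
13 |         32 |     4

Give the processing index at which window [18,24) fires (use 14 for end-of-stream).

i=0 t=0 v=9: → [0,6); WM=-3
i=1 t=2 v=4: → [0,6); WM=-1
i=2 t=9 v=3: → [6,12); WM=6; [0,6) fires=2
i=3 t=11 v=4: → [6,12); WM=8
i=4 t=13 v=4: → [12,18); WM=10
i=5 t=16 v=2: → [12,18); WM=13; [6,12) fires=2
i=6 t=16 v=9: → [12,18); WM=13
i=7 t=19 v=5: → [18,24); WM=16
i=8 t=19 v=9: → [18,24); WM=16
i=9 t=23 v=4: → [18,24); WM=20; [12,18) fires=3
i=10 t=25 v=6: → [24,30); WM=22
i=11 t=18 v=6: DROP (t<22-3); WM=22
i=12 t=29 v=5: → [24,30); WM=26; [18,24) fires=3
i=13 t=32 v=4: → [30,36); WM=29

12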